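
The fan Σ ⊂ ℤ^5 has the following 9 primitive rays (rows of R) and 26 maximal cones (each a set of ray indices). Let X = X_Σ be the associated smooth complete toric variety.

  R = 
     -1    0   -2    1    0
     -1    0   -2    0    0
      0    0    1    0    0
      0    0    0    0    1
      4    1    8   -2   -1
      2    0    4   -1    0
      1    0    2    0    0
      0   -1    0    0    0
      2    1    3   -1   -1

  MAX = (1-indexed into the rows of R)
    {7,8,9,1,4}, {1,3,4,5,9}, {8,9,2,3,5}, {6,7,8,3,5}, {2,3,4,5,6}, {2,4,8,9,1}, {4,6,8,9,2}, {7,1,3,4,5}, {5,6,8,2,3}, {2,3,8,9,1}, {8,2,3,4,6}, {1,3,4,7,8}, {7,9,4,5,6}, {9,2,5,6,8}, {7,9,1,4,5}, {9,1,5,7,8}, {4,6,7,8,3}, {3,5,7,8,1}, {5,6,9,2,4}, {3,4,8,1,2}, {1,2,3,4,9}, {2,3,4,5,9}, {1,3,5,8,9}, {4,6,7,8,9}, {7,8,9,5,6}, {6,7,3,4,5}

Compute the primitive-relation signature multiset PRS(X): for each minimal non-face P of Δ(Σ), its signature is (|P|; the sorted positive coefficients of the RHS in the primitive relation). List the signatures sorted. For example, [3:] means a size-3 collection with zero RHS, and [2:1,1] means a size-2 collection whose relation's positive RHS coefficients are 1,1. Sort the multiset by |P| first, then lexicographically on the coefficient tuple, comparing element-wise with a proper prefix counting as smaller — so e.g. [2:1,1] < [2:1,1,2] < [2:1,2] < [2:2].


Primitive collections (7):

  P = {2,7}:  v_{2} + v_{7} = 0  ⟹  sig = [2:]
  P = {1,6}:  v_{1} + v_{6} = v_{7}  ⟹  sig = [2:1]
  P = {3,6,9}:  v_{3} + v_{6} + v_{9} = v_{5}  ⟹  sig = [3:1]
  P = {1,2,5}:  v_{1} + v_{2} + v_{5} = v_{3} + v_{9}  ⟹  sig = [3:1,1]
  P = {3,7,9}:  v_{3} + v_{7} + v_{9} = v_{1} + v_{5}  ⟹  sig = [3:1,1]
  P = {4,5,8}:  v_{4} + v_{5} + v_{8} = 2·v_{6}  ⟹  sig = [3:2]
  P = {3,4,8,9}:  v_{3} + v_{4} + v_{8} + v_{9} = v_{6}  ⟹  sig = [4:1]

Hence PRS(X_Σ) =
    |P|=2: 2 collections, coeffs (), (1)
    |P|=3: 4 collections, coeffs (1), (1,1), (1,1), (2)
    |P|=4: 1 collection, coeffs (1)


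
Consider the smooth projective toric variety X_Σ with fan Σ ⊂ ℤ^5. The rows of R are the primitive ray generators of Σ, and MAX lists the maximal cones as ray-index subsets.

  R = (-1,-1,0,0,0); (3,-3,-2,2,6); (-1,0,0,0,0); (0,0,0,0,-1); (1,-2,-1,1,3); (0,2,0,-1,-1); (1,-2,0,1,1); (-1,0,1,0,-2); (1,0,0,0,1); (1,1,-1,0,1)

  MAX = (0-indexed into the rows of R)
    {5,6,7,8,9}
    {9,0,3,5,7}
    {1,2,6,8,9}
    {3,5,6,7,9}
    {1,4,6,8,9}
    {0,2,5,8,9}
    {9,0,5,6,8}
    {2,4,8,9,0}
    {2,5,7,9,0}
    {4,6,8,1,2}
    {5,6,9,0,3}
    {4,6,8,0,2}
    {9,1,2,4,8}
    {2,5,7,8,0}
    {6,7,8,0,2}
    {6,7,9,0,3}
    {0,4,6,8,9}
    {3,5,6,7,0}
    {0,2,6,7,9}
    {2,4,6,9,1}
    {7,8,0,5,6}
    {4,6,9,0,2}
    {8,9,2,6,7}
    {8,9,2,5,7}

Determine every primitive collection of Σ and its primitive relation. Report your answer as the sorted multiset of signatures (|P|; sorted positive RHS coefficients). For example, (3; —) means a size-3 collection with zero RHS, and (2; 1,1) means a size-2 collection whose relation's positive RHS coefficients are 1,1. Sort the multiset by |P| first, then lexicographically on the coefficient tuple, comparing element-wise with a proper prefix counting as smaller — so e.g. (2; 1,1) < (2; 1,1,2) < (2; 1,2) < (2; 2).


|primitive collections| = 14. Relations:

  • {3,8}:  v_{3} + v_{8} = v_{5} + v_{6}  ⇒ sig = (2; 1,1)
  • {4,7}:  v_{4} + v_{7} = v_{2} + v_{6}  ⇒ sig = (2; 1,1)
  • {1,3}:  v_{1} + v_{3} = v_{4} + v_{6} + v_{9}  ⇒ sig = (2; 1,1,1)
  • {1,5}:  v_{1} + v_{5} = v_{4} + v_{8} + v_{9}  ⇒ sig = (2; 1,1,1)
  • {2,3}:  v_{2} + v_{3} = v_{0} + v_{7} + v_{9}  ⇒ sig = (2; 1,1,1)
  • {3,4}:  v_{3} + v_{4} = v_{0} + v_{6} + v_{9}  ⇒ sig = (2; 1,1,1)
  • {4,5}:  v_{4} + v_{5} = v_{0} + v_{8} + v_{9}  ⇒ sig = (2; 1,1,1)
  • {1,7}:  v_{1} + v_{7} = 2·v_{2} + 2·v_{6} + v_{8} + v_{9}  ⇒ sig = (2; 1,1,2,2)
  • {0,1}:  v_{0} + v_{1} = 2·v_{4}  ⇒ sig = (2; 2)
  • {2,5,6}:  v_{2} + v_{5} + v_{6} = 0  ⇒ sig = (3; —)
  • {0,7,8,9}:  v_{0} + v_{7} + v_{8} + v_{9} = 0  ⇒ sig = (4; —)
  • {0,2,6,8,9}:  v_{0} + v_{2} + v_{6} + v_{8} + v_{9} = v_{4}  ⇒ sig = (5; 1)
  • {0,5,6,7,9}:  v_{0} + v_{5} + v_{6} + v_{7} + v_{9} = v_{3}  ⇒ sig = (5; 1)
  • {2,4,6,8,9}:  v_{2} + v_{4} + v_{6} + v_{8} + v_{9} = v_{1}  ⇒ sig = (5; 1)

Signatures (|P|; sorted positive RHS coefficients), sorted:
    (2; 1,1)
    (2; 1,1)
    (2; 1,1,1)
    (2; 1,1,1)
    (2; 1,1,1)
    (2; 1,1,1)
    (2; 1,1,1)
    (2; 1,1,2,2)
    (2; 2)
    (3; —)
    (4; —)
    (5; 1)
    (5; 1)
    (5; 1)


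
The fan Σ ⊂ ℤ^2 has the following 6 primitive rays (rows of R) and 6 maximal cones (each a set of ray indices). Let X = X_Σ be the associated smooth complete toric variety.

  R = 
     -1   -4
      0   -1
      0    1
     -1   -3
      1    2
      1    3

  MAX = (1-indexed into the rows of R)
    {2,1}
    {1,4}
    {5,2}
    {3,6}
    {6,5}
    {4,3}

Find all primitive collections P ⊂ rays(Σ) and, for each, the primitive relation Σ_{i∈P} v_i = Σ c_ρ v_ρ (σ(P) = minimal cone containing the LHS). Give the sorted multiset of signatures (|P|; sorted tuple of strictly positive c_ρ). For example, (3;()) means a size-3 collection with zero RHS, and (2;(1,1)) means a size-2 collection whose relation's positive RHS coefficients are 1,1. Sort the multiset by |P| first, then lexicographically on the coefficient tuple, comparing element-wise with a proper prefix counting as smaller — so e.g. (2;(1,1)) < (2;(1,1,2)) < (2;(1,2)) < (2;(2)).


The 9 primitive collections of Σ (r=6, n=2):

  {2,3}:  v_{2} + v_{3} = 0  ⇒ sig = (2;())
  {4,6}:  v_{4} + v_{6} = 0  ⇒ sig = (2;())
  {1,3}:  v_{1} + v_{3} = v_{4}  ⇒ sig = (2;(1))
  {1,6}:  v_{1} + v_{6} = v_{2}  ⇒ sig = (2;(1))
  {2,4}:  v_{2} + v_{4} = v_{1}  ⇒ sig = (2;(1))
  {2,6}:  v_{2} + v_{6} = v_{5}  ⇒ sig = (2;(1))
  {3,5}:  v_{3} + v_{5} = v_{6}  ⇒ sig = (2;(1))
  {4,5}:  v_{4} + v_{5} = v_{2}  ⇒ sig = (2;(1))
  {1,5}:  v_{1} + v_{5} = 2·v_{2}  ⇒ sig = (2;(2))

Hence PRS(X_Σ) =
    (2;())
    (2;())
    (2;(1))
    (2;(1))
    (2;(1))
    (2;(1))
    (2;(1))
    (2;(1))
    (2;(2))


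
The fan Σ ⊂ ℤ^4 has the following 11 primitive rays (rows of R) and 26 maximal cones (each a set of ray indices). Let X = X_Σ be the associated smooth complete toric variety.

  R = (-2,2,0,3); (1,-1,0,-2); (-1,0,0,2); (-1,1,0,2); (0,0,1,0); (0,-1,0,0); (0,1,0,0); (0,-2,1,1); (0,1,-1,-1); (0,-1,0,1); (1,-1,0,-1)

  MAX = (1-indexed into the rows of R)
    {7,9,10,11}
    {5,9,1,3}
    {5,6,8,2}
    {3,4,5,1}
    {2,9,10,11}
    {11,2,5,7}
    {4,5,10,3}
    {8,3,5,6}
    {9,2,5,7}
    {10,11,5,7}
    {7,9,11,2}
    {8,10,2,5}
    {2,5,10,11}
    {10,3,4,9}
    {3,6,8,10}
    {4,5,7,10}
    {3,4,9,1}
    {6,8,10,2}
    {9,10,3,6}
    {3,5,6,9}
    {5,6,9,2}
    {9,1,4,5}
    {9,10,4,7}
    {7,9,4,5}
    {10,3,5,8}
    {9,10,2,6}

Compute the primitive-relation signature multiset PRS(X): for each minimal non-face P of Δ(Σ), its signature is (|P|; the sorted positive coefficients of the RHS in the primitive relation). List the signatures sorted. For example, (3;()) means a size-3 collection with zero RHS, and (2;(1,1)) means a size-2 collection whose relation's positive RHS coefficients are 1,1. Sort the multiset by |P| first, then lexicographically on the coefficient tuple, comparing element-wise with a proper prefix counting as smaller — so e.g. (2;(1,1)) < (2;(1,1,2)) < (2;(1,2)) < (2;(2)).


23 collections generate NE(X_Σ); each relation:

  {2,4}:  v_{2} + v_{4} = 0  ⇒ sig = (2;())
  {6,7}:  v_{6} + v_{7} = 0  ⇒ sig = (2;())
  {1,11}:  v_{1} + v_{11} = v_{4}  ⇒ sig = (2;(1))
  {2,3}:  v_{2} + v_{3} = v_{6}  ⇒ sig = (2;(1))
  {3,7}:  v_{3} + v_{7} = v_{4}  ⇒ sig = (2;(1))
  {3,11}:  v_{3} + v_{11} = v_{10}  ⇒ sig = (2;(1))
  {4,6}:  v_{4} + v_{6} = v_{3}  ⇒ sig = (2;(1))
  {8,9}:  v_{8} + v_{9} = v_{6}  ⇒ sig = (2;(1))
  {1,10}:  v_{1} + v_{10} = v_{3} + v_{4}  ⇒ sig = (2;(1,1))
  {4,11}:  v_{4} + v_{11} = v_{7} + v_{10}  ⇒ sig = (2;(1,1))
  {6,11}:  v_{6} + v_{11} = v_{2} + v_{10}  ⇒ sig = (2;(1,1))
  {7,8}:  v_{7} + v_{8} = v_{5} + v_{10}  ⇒ sig = (2;(1,1))
  {1,2}:  v_{1} + v_{2} = v_{3} + v_{5} + v_{9}  ⇒ sig = (2;(1,1,1))
  {4,8}:  v_{4} + v_{8} = v_{3} + v_{5} + v_{10}  ⇒ sig = (2;(1,1,1))
  {1,6}:  v_{1} + v_{6} = 2·v_{3} + v_{5} + v_{9}  ⇒ sig = (2;(1,1,2))
  {1,7}:  v_{1} + v_{7} = 2·v_{4} + v_{5} + v_{9}  ⇒ sig = (2;(1,1,2))
  {8,11}:  v_{8} + v_{11} = v_{2} + v_{5} + 2·v_{10}  ⇒ sig = (2;(1,1,2))
  {1,8}:  v_{1} + v_{8} = 2·v_{3} + v_{5}  ⇒ sig = (2;(1,2))
  {5,9,10}:  v_{5} + v_{9} + v_{10} = 0  ⇒ sig = (3;())
  {2,7,10}:  v_{2} + v_{7} + v_{10} = v_{11}  ⇒ sig = (3;(1))
  {5,6,10}:  v_{5} + v_{6} + v_{10} = v_{8}  ⇒ sig = (3;(1))
  {5,9,11}:  v_{5} + v_{9} + v_{11} = v_{2} + v_{7}  ⇒ sig = (3;(1,1))
  {3,4,5,9}:  v_{3} + v_{4} + v_{5} + v_{9} = v_{1}  ⇒ sig = (4;(1))

Signatures (|P|; sorted positive RHS coefficients), sorted:
[(2;()), (2;()), (2;(1)), (2;(1)), (2;(1)), (2;(1)), (2;(1)), (2;(1)), (2;(1,1)), (2;(1,1)), (2;(1,1)), (2;(1,1)), (2;(1,1,1)), (2;(1,1,1)), (2;(1,1,2)), (2;(1,1,2)), (2;(1,1,2)), (2;(1,2)), (3;()), (3;(1)), (3;(1)), (3;(1,1)), (4;(1))]


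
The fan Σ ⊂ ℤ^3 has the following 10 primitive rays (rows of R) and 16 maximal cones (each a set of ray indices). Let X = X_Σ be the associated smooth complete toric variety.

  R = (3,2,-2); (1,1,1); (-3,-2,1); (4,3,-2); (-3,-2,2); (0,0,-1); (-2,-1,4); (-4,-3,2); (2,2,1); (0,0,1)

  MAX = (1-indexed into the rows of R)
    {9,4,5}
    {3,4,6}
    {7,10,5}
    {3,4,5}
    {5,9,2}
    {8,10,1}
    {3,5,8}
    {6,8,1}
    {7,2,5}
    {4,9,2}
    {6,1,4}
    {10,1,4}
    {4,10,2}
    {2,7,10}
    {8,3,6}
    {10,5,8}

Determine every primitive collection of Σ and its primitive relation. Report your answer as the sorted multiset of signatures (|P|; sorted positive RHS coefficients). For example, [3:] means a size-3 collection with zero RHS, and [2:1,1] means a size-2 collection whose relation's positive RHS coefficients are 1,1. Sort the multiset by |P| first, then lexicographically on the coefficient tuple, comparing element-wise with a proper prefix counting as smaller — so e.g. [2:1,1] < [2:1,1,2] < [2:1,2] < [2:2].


24 collections generate NE(X_Σ); each relation:

  {1,5}:  v_{1} + v_{5} = 0 ; sig = [2:]
  {4,8}:  v_{4} + v_{8} = 0 ; sig = [2:]
  {6,10}:  v_{6} + v_{10} = 0 ; sig = [2:]
  {1,3}:  v_{1} + v_{3} = v_{6} ; sig = [2:1]
  {3,10}:  v_{3} + v_{10} = v_{5} ; sig = [2:1]
  {5,6}:  v_{5} + v_{6} = v_{3} ; sig = [2:1]
  {1,2}:  v_{1} + v_{2} = v_{4} + v_{10} ; sig = [2:1,1]
  {1,7}:  v_{1} + v_{7} = v_{2} + v_{10} ; sig = [2:1,1]
  {1,9}:  v_{1} + v_{9} = v_{2} + v_{4} ; sig = [2:1,1]
  {2,6}:  v_{2} + v_{6} = v_{4} + v_{5} ; sig = [2:1,1]
  {2,8}:  v_{2} + v_{8} = v_{5} + v_{10} ; sig = [2:1,1]
  {6,7}:  v_{6} + v_{7} = v_{2} + v_{5} ; sig = [2:1,1]
  {8,9}:  v_{8} + v_{9} = v_{2} + v_{5} ; sig = [2:1,1]
  {2,3}:  v_{2} + v_{3} = v_{4} + 2·v_{5} ; sig = [2:1,2]
  {3,7}:  v_{3} + v_{7} = v_{2} + 2·v_{5} ; sig = [2:1,2]
  {7,9}:  v_{7} + v_{9} = 3·v_{2} + v_{5} ; sig = [2:1,3]
  {4,7}:  v_{4} + v_{7} = 2·v_{2} ; sig = [2:2]
  {9,10}:  v_{9} + v_{10} = 2·v_{2} ; sig = [2:2]
  {6,9}:  v_{6} + v_{9} = 2·v_{4} + 2·v_{5} ; sig = [2:2,2]
  {7,8}:  v_{7} + v_{8} = 2·v_{5} + 2·v_{10} ; sig = [2:2,2]
  {3,9}:  v_{3} + v_{9} = 2·v_{4} + 3·v_{5} ; sig = [2:2,3]
  {2,4,5}:  v_{2} + v_{4} + v_{5} = v_{9} ; sig = [3:1]
  {2,5,10}:  v_{2} + v_{5} + v_{10} = v_{7} ; sig = [3:1]
  {4,5,10}:  v_{4} + v_{5} + v_{10} = v_{2} ; sig = [3:1]

Hence PRS(X_Σ) =
{ [2:] ×3,  [2:1] ×3,  [2:1,1] ×7,  [2:1,2] ×2,  [2:1,3],  [2:2] ×2,  [2:2,2] ×2,  [2:2,3],  [3:1] ×3 }


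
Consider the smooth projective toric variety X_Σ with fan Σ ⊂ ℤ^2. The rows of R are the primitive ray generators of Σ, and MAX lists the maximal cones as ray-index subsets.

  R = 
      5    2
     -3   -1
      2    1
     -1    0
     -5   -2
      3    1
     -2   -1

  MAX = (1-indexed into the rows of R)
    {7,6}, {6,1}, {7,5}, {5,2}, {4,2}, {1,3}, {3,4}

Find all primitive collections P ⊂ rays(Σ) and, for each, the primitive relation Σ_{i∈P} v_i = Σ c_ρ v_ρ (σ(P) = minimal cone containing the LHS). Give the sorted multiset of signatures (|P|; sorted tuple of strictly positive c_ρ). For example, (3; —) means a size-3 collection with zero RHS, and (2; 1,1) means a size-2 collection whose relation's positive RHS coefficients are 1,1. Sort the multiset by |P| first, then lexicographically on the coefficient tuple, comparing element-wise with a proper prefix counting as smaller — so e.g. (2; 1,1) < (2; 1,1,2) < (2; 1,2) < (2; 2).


Δ(Σ) — 7 vertices, 14 min non-faces:

  • {1,5}:  v_{1} + v_{5} = 0  ⟹  sig = (2; —)
  • {2,6}:  v_{2} + v_{6} = 0  ⟹  sig = (2; —)
  • {3,7}:  v_{3} + v_{7} = 0  ⟹  sig = (2; —)
  • {1,2}:  v_{1} + v_{2} = v_{3}  ⟹  sig = (2; 1)
  • {1,7}:  v_{1} + v_{7} = v_{6}  ⟹  sig = (2; 1)
  • {2,3}:  v_{2} + v_{3} = v_{4}  ⟹  sig = (2; 1)
  • {2,7}:  v_{2} + v_{7} = v_{5}  ⟹  sig = (2; 1)
  • {3,5}:  v_{3} + v_{5} = v_{2}  ⟹  sig = (2; 1)
  • {3,6}:  v_{3} + v_{6} = v_{1}  ⟹  sig = (2; 1)
  • {4,6}:  v_{4} + v_{6} = v_{3}  ⟹  sig = (2; 1)
  • {4,7}:  v_{4} + v_{7} = v_{2}  ⟹  sig = (2; 1)
  • {5,6}:  v_{5} + v_{6} = v_{7}  ⟹  sig = (2; 1)
  • {1,4}:  v_{1} + v_{4} = 2·v_{3}  ⟹  sig = (2; 2)
  • {4,5}:  v_{4} + v_{5} = 2·v_{2}  ⟹  sig = (2; 2)

Hence PRS(X_Σ) =
[(2; —), (2; —), (2; —), (2; 1), (2; 1), (2; 1), (2; 1), (2; 1), (2; 1), (2; 1), (2; 1), (2; 1), (2; 2), (2; 2)]


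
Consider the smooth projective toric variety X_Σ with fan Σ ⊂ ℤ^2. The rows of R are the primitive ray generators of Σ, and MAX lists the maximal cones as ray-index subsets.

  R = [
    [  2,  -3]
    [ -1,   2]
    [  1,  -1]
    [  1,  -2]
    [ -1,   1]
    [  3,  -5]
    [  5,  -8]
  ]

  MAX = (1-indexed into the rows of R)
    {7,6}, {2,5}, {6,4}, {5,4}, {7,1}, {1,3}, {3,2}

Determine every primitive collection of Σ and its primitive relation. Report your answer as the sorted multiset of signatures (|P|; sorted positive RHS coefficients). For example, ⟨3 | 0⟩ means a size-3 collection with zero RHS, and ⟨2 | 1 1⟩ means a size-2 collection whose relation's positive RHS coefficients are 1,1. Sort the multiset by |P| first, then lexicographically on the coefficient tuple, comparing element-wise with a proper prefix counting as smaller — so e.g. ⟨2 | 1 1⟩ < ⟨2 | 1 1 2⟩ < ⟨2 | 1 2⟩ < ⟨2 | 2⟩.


The 14 primitive collections of Σ (r=7, n=2):

  {2,4}:  v_{2} + v_{4} = 0  ⇒ sig = ⟨2 | 0⟩
  {3,5}:  v_{3} + v_{5} = 0  ⇒ sig = ⟨2 | 0⟩
  {1,2}:  v_{1} + v_{2} = v_{3}  ⇒ sig = ⟨2 | 1⟩
  {1,4}:  v_{1} + v_{4} = v_{6}  ⇒ sig = ⟨2 | 1⟩
  {1,5}:  v_{1} + v_{5} = v_{4}  ⇒ sig = ⟨2 | 1⟩
  {1,6}:  v_{1} + v_{6} = v_{7}  ⇒ sig = ⟨2 | 1⟩
  {2,6}:  v_{2} + v_{6} = v_{1}  ⇒ sig = ⟨2 | 1⟩
  {3,4}:  v_{3} + v_{4} = v_{1}  ⇒ sig = ⟨2 | 1⟩
  {5,7}:  v_{5} + v_{7} = v_{4} + v_{6}  ⇒ sig = ⟨2 | 1 1⟩
  {2,7}:  v_{2} + v_{7} = 2·v_{1}  ⇒ sig = ⟨2 | 2⟩
  {3,6}:  v_{3} + v_{6} = 2·v_{1}  ⇒ sig = ⟨2 | 2⟩
  {4,7}:  v_{4} + v_{7} = 2·v_{6}  ⇒ sig = ⟨2 | 2⟩
  {5,6}:  v_{5} + v_{6} = 2·v_{4}  ⇒ sig = ⟨2 | 2⟩
  {3,7}:  v_{3} + v_{7} = 3·v_{1}  ⇒ sig = ⟨2 | 3⟩

Sorted signature multiset PRS(X):
[⟨2 | 0⟩, ⟨2 | 0⟩, ⟨2 | 1⟩, ⟨2 | 1⟩, ⟨2 | 1⟩, ⟨2 | 1⟩, ⟨2 | 1⟩, ⟨2 | 1⟩, ⟨2 | 1 1⟩, ⟨2 | 2⟩, ⟨2 | 2⟩, ⟨2 | 2⟩, ⟨2 | 2⟩, ⟨2 | 3⟩]


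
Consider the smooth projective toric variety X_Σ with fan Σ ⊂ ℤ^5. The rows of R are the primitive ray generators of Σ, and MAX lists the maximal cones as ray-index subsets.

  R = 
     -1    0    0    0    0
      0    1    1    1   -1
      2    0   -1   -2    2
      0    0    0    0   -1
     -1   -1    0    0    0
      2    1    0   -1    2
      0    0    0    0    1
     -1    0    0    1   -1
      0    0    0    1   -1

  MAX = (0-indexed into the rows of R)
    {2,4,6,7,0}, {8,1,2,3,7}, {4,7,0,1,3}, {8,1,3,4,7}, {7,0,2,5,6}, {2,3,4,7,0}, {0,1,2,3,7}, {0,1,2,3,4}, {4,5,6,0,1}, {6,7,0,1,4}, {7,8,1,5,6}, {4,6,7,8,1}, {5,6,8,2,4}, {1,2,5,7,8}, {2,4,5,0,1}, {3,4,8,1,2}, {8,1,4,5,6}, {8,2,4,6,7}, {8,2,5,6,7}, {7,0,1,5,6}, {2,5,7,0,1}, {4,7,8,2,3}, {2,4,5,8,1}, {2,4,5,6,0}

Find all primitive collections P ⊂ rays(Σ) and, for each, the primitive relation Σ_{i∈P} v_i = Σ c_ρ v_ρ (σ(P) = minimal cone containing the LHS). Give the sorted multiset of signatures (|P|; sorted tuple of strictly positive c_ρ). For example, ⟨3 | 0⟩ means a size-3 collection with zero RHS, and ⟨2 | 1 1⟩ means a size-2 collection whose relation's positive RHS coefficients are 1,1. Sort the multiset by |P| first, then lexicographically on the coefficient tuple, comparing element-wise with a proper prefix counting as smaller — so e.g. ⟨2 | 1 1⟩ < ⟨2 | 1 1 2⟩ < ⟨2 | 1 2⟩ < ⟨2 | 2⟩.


Σ has 6 primitive collections:

  P = {3,6}:  v_{3} + v_{6} = 0  so sig = ⟨2 | 0⟩
  P = {0,8}:  v_{0} + v_{8} = v_{7}  so sig = ⟨2 | 1⟩
  P = {3,5}:  v_{3} + v_{5} = v_{1} + v_{2}  so sig = ⟨2 | 1 1⟩
  P = {1,2,6}:  v_{1} + v_{2} + v_{6} = v_{5}  so sig = ⟨3 | 1⟩
  P = {4,5,7}:  v_{4} + v_{5} + v_{7} = v_{6}  so sig = ⟨3 | 1⟩
  P = {1,2,4,7}:  v_{1} + v_{2} + v_{4} + v_{7} = 0  so sig = ⟨4 | 0⟩

so the primitive-relation signature multiset is
[⟨2 | 0⟩, ⟨2 | 1⟩, ⟨2 | 1 1⟩, ⟨3 | 1⟩, ⟨3 | 1⟩, ⟨4 | 0⟩]


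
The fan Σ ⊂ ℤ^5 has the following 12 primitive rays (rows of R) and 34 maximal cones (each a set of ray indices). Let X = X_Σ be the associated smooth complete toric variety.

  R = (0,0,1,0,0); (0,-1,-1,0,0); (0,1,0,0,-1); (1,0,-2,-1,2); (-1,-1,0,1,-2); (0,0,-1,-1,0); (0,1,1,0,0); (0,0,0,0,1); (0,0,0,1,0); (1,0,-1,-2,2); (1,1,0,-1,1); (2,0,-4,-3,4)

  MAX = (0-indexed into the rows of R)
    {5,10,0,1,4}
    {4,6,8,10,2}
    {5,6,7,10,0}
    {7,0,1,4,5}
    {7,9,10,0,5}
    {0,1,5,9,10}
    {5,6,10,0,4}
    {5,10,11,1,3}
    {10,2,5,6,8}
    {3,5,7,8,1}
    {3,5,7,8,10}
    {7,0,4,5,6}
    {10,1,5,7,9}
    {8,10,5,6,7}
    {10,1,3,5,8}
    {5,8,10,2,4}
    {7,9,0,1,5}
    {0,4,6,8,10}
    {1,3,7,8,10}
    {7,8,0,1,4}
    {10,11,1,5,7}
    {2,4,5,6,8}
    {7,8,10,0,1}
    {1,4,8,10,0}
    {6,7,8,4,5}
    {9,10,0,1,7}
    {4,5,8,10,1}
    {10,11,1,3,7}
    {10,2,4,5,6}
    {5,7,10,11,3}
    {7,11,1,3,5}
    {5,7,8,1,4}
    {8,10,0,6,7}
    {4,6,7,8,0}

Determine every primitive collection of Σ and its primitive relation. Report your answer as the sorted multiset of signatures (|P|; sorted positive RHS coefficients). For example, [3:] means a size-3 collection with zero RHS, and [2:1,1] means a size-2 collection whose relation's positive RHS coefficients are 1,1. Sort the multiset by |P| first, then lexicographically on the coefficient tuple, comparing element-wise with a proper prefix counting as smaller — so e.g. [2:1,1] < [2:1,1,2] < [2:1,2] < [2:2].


25 collections generate NE(X_Σ); each relation:

  P = {1,6}:  v_{1} + v_{6} = 0  →  sig = [2:]
  P = {2,9}:  v_{2} + v_{9} = v_{5} + v_{10}  →  sig = [2:1,1]
  P = {0,2}:  v_{0} + v_{2} = v_{4} + v_{6} + v_{10}  →  sig = [2:1,1,1]
  P = {0,3}:  v_{0} + v_{3} = v_{1} + v_{7} + v_{10}  →  sig = [2:1,1,1]
  P = {2,7}:  v_{2} + v_{7} = v_{5} + v_{6} + v_{8}  →  sig = [2:1,1,1]
  P = {3,4}:  v_{3} + v_{4} = v_{1} + v_{5} + v_{8}  →  sig = [2:1,1,1]
  P = {4,9}:  v_{4} + v_{9} = v_{0} + v_{1} + v_{5}  →  sig = [2:1,1,1]
  P = {4,11}:  v_{4} + v_{11} = v_{1} + v_{3} + v_{5}  →  sig = [2:1,1,1]
  P = {8,9}:  v_{8} + v_{9} = v_{1} + v_{7} + v_{10}  →  sig = [2:1,1,1]
  P = {1,2}:  v_{1} + v_{2} = v_{4} + v_{5} + v_{8} + v_{10}  →  sig = [2:1,1,1,1]
  P = {3,6}:  v_{3} + v_{6} = v_{5} + v_{7} + v_{8} + v_{10}  →  sig = [2:1,1,1,1]
  P = {6,9}:  v_{6} + v_{9} = v_{0} + v_{5} + v_{7} + v_{10}  →  sig = [2:1,1,1,1]
  P = {6,11}:  v_{6} + v_{11} = v_{3} + v_{5} + v_{7} + v_{10}  →  sig = [2:1,1,1,1]
  P = {2,11}:  v_{2} + v_{11} = v_{3} + 2·v_{5} + v_{8} + v_{10}  →  sig = [2:1,1,1,2]
  P = {2,3}:  v_{2} + v_{3} = 2·v_{5} + 2·v_{8} + v_{10}  →  sig = [2:1,2,2]
  P = {0,11}:  v_{0} + v_{11} = 2·v_{1} + v_{5} + 2·v_{7} + 2·v_{10}  →  sig = [2:1,2,2,2]
  P = {3,9}:  v_{3} + v_{9} = 2·v_{1} + v_{5} + 2·v_{7} + 2·v_{10}  →  sig = [2:1,2,2,2]
  P = {8,11}:  v_{8} + v_{11} = 2·v_{3}  →  sig = [2:2]
  P = {9,11}:  v_{9} + v_{11} = 3·v_{1} + 2·v_{5} + 3·v_{7} + 3·v_{10}  →  sig = [2:2,3,3,3]
  P = {0,5,8}:  v_{0} + v_{5} + v_{8} = 0  →  sig = [3:]
  P = {4,7,10}:  v_{4} + v_{7} + v_{10} = 0  →  sig = [3:]
  P = {0,1,5,7,10}:  v_{0} + v_{1} + v_{5} + v_{7} + v_{10} = v_{9}  →  sig = [5:1]
  P = {1,3,5,7,10}:  v_{1} + v_{3} + v_{5} + v_{7} + v_{10} = v_{11}  →  sig = [5:1]
  P = {1,5,7,8,10}:  v_{1} + v_{5} + v_{7} + v_{8} + v_{10} = v_{3}  →  sig = [5:1]
  P = {4,5,6,8,10}:  v_{4} + v_{5} + v_{6} + v_{8} + v_{10} = v_{2}  →  sig = [5:1]

Hence PRS(X_Σ) =
{ [2:],  [2:1,1],  [2:1,1,1] ×7,  [2:1,1,1,1] ×4,  [2:1,1,1,2],  [2:1,2,2],  [2:1,2,2,2] ×2,  [2:2],  [2:2,3,3,3],  [3:] ×2,  [5:1] ×4 }


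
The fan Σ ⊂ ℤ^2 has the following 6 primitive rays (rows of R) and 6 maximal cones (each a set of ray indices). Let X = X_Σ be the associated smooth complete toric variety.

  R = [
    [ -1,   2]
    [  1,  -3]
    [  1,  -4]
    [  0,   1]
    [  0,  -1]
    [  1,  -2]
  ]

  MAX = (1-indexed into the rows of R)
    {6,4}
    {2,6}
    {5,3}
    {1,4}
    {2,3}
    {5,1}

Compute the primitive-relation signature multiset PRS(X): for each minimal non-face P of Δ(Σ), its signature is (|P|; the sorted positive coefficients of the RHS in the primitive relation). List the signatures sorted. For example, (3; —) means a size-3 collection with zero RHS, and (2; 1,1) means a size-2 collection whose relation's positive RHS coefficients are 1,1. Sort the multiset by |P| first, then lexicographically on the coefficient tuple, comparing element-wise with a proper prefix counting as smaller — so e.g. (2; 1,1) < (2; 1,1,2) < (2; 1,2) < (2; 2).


9 minimal non-faces of Δ(Σ) (on 6 rays):

  {1,6}:  v_{1} + v_{6} = 0  ⟹  sig = (2; —)
  {4,5}:  v_{4} + v_{5} = 0  ⟹  sig = (2; —)
  {1,2}:  v_{1} + v_{2} = v_{5}  ⟹  sig = (2; 1)
  {2,4}:  v_{2} + v_{4} = v_{6}  ⟹  sig = (2; 1)
  {2,5}:  v_{2} + v_{5} = v_{3}  ⟹  sig = (2; 1)
  {3,4}:  v_{3} + v_{4} = v_{2}  ⟹  sig = (2; 1)
  {5,6}:  v_{5} + v_{6} = v_{2}  ⟹  sig = (2; 1)
  {1,3}:  v_{1} + v_{3} = 2·v_{5}  ⟹  sig = (2; 2)
  {3,6}:  v_{3} + v_{6} = 2·v_{2}  ⟹  sig = (2; 2)

Sorted signature multiset PRS(X):
{ (2; —) ×2,  (2; 1) ×5,  (2; 2) ×2 }


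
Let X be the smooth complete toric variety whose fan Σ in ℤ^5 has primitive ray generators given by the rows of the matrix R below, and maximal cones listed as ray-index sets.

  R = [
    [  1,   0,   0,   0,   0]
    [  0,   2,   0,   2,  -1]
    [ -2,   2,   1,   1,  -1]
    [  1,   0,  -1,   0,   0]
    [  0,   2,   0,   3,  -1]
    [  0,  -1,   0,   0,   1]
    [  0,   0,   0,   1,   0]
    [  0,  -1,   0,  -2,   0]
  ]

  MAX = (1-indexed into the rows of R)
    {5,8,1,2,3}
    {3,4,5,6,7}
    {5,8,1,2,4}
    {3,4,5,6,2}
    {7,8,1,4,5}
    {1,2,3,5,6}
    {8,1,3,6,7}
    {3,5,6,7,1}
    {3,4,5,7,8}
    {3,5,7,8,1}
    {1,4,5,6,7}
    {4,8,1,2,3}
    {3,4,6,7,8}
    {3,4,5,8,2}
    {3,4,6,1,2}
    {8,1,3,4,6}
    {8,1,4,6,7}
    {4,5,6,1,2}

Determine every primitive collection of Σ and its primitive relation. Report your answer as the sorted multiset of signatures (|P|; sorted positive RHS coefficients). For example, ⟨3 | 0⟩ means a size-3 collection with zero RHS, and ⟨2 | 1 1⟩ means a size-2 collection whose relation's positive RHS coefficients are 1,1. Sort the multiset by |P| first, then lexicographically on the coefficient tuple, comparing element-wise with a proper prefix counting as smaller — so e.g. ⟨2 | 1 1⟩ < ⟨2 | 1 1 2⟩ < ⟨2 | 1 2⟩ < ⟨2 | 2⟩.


5 collections generate NE(X_Σ); each relation:

  {2,7}:  v_{2} + v_{7} = v_{5}  →  sig = ⟨2 | 1⟩
  {2,6,8}:  v_{2} + v_{6} + v_{8} = 0  →  sig = ⟨3 | 0⟩
  {5,6,8}:  v_{5} + v_{6} + v_{8} = v_{7}  →  sig = ⟨3 | 1⟩
  {1,3,4,7}:  v_{1} + v_{3} + v_{4} + v_{7} = v_{2}  →  sig = ⟨4 | 1⟩
  {1,3,4,5}:  v_{1} + v_{3} + v_{4} + v_{5} = 2·v_{2}  →  sig = ⟨4 | 2⟩

so the primitive-relation signature multiset is
{ ⟨2 | 1⟩,  ⟨3 | 0⟩,  ⟨3 | 1⟩,  ⟨4 | 1⟩,  ⟨4 | 2⟩ }


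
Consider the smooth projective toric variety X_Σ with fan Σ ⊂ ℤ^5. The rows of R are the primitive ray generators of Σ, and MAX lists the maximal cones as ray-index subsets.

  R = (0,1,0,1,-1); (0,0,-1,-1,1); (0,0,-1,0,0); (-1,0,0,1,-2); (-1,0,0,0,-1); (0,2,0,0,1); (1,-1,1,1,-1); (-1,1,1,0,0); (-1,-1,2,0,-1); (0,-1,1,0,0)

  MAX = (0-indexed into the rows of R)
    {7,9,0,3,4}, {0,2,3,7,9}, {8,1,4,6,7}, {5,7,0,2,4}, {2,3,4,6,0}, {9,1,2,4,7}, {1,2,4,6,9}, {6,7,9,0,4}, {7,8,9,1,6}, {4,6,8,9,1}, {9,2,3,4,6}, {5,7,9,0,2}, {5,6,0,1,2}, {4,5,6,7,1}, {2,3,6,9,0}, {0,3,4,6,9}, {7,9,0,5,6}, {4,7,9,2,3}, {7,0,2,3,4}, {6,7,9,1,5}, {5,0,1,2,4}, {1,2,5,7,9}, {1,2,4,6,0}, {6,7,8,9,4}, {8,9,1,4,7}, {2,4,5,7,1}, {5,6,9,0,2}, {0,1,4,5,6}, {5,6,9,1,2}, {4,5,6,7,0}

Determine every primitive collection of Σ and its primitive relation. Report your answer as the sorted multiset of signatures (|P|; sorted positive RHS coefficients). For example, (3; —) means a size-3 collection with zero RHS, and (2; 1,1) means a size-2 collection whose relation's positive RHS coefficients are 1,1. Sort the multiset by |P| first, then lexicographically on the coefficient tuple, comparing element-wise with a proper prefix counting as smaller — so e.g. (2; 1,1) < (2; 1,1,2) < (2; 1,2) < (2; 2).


Minimal non-faces — 14 found among 10 rays, 30 max cones:

  • {1,3}:  v_{1} + v_{3} = v_{2} + v_{4}  so sig = (2; 1,1)
  • {2,8}:  v_{2} + v_{8} = v_{4} + v_{9}  so sig = (2; 1,1)
  • {0,8}:  v_{0} + v_{8} = v_{4} + v_{6} + v_{7}  so sig = (2; 1,1,1)
  • {3,5}:  v_{3} + v_{5} = v_{0} + v_{2} + v_{7}  so sig = (2; 1,1,1)
  • {5,8}:  v_{5} + v_{8} = v_{1} + v_{6} + 2·v_{7}  so sig = (2; 1,1,2)
  • {3,8}:  v_{3} + v_{8} = v_{0} + 2·v_{4} + 2·v_{9}  so sig = (2; 1,2,2)
  • {0,1,9}:  v_{0} + v_{1} + v_{9} = 0  so sig = (3; —)
  • {4,5,9}:  v_{4} + v_{5} + v_{9} = v_{7}  so sig = (3; 1)
  • {0,1,7}:  v_{0} + v_{1} + v_{7} = v_{4} + v_{5}  so sig = (3; 1,1)
  • {2,6,7}:  v_{2} + v_{6} + v_{7} = v_{0} + v_{9}  so sig = (3; 1,1)
  • {3,6,7}:  v_{3} + v_{6} + v_{7} = 2·v_{0} + v_{4} + 2·v_{9}  so sig = (3; 1,2,2)
  • {0,2,4,9}:  v_{0} + v_{2} + v_{4} + v_{9} = v_{3}  so sig = (4; 1)
  • {2,4,5,6}:  v_{2} + v_{4} + v_{5} + v_{6} = v_{0}  so sig = (4; 1)
  • {1,4,6,7,9}:  v_{1} + v_{4} + v_{6} + v_{7} + v_{9} = v_{8}  so sig = (5; 1)

Hence PRS(X_Σ) =
    |P|=2: 6 collections, coeffs (1,1), (1,1), (1,1,1), (1,1,1), (1,1,2), (1,2,2)
    |P|=3: 5 collections, coeffs (), (1), (1,1), (1,1), (1,2,2)
    |P|=4: 2 collections, coeffs (1), (1)
    |P|=5: 1 collection, coeffs (1)


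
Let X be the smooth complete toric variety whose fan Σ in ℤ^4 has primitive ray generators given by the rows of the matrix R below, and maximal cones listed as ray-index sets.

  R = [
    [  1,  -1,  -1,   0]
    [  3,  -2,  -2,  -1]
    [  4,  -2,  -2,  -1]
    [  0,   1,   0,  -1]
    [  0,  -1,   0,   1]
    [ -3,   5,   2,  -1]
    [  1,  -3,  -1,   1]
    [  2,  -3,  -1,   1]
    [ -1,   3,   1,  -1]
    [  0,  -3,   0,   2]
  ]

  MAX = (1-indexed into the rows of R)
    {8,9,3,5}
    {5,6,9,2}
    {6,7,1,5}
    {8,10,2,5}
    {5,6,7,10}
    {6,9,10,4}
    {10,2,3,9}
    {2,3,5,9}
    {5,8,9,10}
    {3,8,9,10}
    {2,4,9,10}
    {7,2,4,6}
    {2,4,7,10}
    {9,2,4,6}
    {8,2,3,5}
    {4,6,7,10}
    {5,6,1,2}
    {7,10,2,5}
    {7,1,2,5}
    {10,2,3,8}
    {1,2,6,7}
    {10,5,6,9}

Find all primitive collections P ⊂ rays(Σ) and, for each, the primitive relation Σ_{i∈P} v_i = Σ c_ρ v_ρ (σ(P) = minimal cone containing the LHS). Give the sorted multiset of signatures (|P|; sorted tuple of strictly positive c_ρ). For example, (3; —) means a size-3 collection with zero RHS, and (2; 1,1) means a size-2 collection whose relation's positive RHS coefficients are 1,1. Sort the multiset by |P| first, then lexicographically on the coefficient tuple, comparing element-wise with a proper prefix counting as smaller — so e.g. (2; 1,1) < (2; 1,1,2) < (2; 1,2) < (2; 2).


18 collections generate NE(X_Σ); each relation:

  {4,5}:  v_{4} + v_{5} = 0  so sig = (2; —)
  {7,9}:  v_{7} + v_{9} = 0  so sig = (2; —)
  {1,10}:  v_{1} + v_{10} = v_{5} + v_{7}  so sig = (2; 1,1)
  {3,7}:  v_{3} + v_{7} = v_{2} + v_{8}  so sig = (2; 1,1)
  {6,8}:  v_{6} + v_{8} = v_{5} + v_{9}  so sig = (2; 1,1)
  {1,4}:  v_{1} + v_{4} = v_{2} + v_{6} + v_{7}  so sig = (2; 1,1,1)
  {1,9}:  v_{1} + v_{9} = v_{2} + v_{5} + v_{6}  so sig = (2; 1,1,1)
  {4,8}:  v_{4} + v_{8} = v_{2} + v_{9} + v_{10}  so sig = (2; 1,1,1)
  {7,8}:  v_{7} + v_{8} = v_{2} + v_{5} + v_{10}  so sig = (2; 1,1,1)
  {3,6}:  v_{3} + v_{6} = v_{2} + v_{5} + 2·v_{9}  so sig = (2; 1,1,2)
  {1,8}:  v_{1} + v_{8} = v_{2} + 2·v_{5}  so sig = (2; 1,2)
  {1,3}:  v_{1} + v_{3} = 2·v_{2} + 2·v_{5} + v_{9}  so sig = (2; 1,2,2)
  {3,4}:  v_{3} + v_{4} = 2·v_{2} + 2·v_{9} + v_{10}  so sig = (2; 1,2,2)
  {2,6,10}:  v_{2} + v_{6} + v_{10} = 0  so sig = (3; —)
  {2,8,9}:  v_{2} + v_{8} + v_{9} = v_{3}  so sig = (3; 1)
  {3,5,10}:  v_{3} + v_{5} + v_{10} = 2·v_{8}  so sig = (3; 2)
  {2,5,6,7}:  v_{2} + v_{5} + v_{6} + v_{7} = v_{1}  so sig = (4; 1)
  {2,5,9,10}:  v_{2} + v_{5} + v_{9} + v_{10} = v_{8}  so sig = (4; 1)

Hence PRS(X_Σ) =
[(2; —), (2; —), (2; 1,1), (2; 1,1), (2; 1,1), (2; 1,1,1), (2; 1,1,1), (2; 1,1,1), (2; 1,1,1), (2; 1,1,2), (2; 1,2), (2; 1,2,2), (2; 1,2,2), (3; —), (3; 1), (3; 2), (4; 1), (4; 1)]


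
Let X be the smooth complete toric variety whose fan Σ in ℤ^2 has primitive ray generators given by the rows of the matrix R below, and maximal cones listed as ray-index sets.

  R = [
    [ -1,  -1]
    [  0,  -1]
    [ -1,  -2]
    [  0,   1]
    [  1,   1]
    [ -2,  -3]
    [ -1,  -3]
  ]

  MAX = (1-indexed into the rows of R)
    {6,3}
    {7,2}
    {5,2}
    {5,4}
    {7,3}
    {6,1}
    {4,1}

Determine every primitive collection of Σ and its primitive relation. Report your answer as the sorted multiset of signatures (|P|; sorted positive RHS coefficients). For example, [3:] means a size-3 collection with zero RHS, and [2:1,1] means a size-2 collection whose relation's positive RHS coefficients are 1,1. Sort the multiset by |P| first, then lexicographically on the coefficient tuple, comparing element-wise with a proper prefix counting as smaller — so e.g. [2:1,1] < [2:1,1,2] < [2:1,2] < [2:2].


14 minimal non-faces of Δ(Σ) (on 7 rays):

  P = {1,5}:  v_{1} + v_{5} = 0  so sig = [2:]
  P = {2,4}:  v_{2} + v_{4} = 0  so sig = [2:]
  P = {1,2}:  v_{1} + v_{2} = v_{3}  so sig = [2:1]
  P = {1,3}:  v_{1} + v_{3} = v_{6}  so sig = [2:1]
  P = {2,3}:  v_{2} + v_{3} = v_{7}  so sig = [2:1]
  P = {3,4}:  v_{3} + v_{4} = v_{1}  so sig = [2:1]
  P = {3,5}:  v_{3} + v_{5} = v_{2}  so sig = [2:1]
  P = {4,7}:  v_{4} + v_{7} = v_{3}  so sig = [2:1]
  P = {5,6}:  v_{5} + v_{6} = v_{3}  so sig = [2:1]
  P = {1,7}:  v_{1} + v_{7} = 2·v_{3}  so sig = [2:2]
  P = {2,6}:  v_{2} + v_{6} = 2·v_{3}  so sig = [2:2]
  P = {4,6}:  v_{4} + v_{6} = 2·v_{1}  so sig = [2:2]
  P = {5,7}:  v_{5} + v_{7} = 2·v_{2}  so sig = [2:2]
  P = {6,7}:  v_{6} + v_{7} = 3·v_{3}  so sig = [2:3]

Signatures (|P|; sorted positive RHS coefficients), sorted:
{ [2:] ×2,  [2:1] ×7,  [2:2] ×4,  [2:3] }


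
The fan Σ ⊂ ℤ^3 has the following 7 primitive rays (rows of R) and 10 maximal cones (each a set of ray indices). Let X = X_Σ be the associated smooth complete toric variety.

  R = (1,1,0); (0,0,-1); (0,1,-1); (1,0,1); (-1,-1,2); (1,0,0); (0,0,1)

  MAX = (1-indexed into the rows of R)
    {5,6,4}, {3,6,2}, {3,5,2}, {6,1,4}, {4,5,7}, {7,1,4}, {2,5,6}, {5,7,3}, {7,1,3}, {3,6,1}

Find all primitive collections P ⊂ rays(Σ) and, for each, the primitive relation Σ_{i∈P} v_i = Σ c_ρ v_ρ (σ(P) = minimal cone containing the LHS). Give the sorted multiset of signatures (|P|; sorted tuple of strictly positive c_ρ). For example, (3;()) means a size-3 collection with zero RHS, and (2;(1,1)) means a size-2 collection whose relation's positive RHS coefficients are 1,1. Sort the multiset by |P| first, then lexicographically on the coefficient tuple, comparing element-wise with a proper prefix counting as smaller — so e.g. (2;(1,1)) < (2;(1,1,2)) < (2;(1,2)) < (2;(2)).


Σ has 7 primitive collections:

  {2,7}:  v_{2} + v_{7} = 0  ⟹  sig = (2;())
  {2,4}:  v_{2} + v_{4} = v_{6}  ⟹  sig = (2;(1))
  {3,4}:  v_{3} + v_{4} = v_{1}  ⟹  sig = (2;(1))
  {6,7}:  v_{6} + v_{7} = v_{4}  ⟹  sig = (2;(1))
  {1,2}:  v_{1} + v_{2} = v_{3} + v_{6}  ⟹  sig = (2;(1,1))
  {1,5}:  v_{1} + v_{5} = 2·v_{7}  ⟹  sig = (2;(2))
  {3,5,6}:  v_{3} + v_{5} + v_{6} = v_{7}  ⟹  sig = (3;(1))

Signatures (|P|; sorted positive RHS coefficients), sorted:
    (2;())
    (2;(1))
    (2;(1))
    (2;(1))
    (2;(1,1))
    (2;(2))
    (3;(1))


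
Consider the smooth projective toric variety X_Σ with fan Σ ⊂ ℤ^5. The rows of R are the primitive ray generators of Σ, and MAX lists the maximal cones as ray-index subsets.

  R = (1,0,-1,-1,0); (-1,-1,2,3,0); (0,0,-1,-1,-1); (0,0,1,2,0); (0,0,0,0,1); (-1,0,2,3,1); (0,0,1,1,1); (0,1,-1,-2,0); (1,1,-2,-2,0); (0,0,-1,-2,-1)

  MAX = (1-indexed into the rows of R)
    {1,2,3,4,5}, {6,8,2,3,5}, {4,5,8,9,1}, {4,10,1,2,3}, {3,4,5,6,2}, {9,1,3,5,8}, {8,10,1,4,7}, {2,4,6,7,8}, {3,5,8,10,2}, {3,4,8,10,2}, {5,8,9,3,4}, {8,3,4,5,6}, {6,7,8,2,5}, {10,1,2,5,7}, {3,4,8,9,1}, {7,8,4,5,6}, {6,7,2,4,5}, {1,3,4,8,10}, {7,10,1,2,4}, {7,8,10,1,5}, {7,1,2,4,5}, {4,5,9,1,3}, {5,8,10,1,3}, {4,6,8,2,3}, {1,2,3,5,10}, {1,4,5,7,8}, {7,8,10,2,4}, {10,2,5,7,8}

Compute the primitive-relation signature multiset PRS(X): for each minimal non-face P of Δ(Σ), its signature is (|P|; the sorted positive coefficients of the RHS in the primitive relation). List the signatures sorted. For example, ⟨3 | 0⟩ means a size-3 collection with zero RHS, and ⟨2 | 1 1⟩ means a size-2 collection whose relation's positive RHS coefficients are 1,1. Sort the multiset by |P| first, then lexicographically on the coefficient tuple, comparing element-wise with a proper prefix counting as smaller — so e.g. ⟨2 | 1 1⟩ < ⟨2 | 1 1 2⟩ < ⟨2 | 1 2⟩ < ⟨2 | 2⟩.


11 collections generate NE(X_Σ); each relation:

  {3,7}:  v_{3} + v_{7} = 0  so sig = ⟨2 | 0⟩
  {1,6}:  v_{1} + v_{6} = v_{4} + v_{5}  so sig = ⟨2 | 1 1⟩
  {6,10}:  v_{6} + v_{10} = v_{2} + v_{8}  so sig = ⟨2 | 1 1⟩
  {2,9}:  v_{2} + v_{9} = v_{3} + v_{4} + v_{5}  so sig = ⟨2 | 1 1 1⟩
  {9,10}:  v_{9} + v_{10} = v_{1} + v_{3} + v_{8}  so sig = ⟨2 | 1 1 1⟩
  {7,9}:  v_{7} + v_{9} = v_{1} + v_{4} + v_{5} + v_{8}  so sig = ⟨2 | 1 1 1 1⟩
  {6,9}:  v_{6} + v_{9} = v_{3} + 2·v_{4} + 2·v_{5} + v_{8}  so sig = ⟨2 | 1 1 2 2⟩
  {1,2,8}:  v_{1} + v_{2} + v_{8} = 0  so sig = ⟨3 | 0⟩
  {4,5,10}:  v_{4} + v_{5} + v_{10} = 0  so sig = ⟨3 | 0⟩
  {2,4,5,8}:  v_{2} + v_{4} + v_{5} + v_{8} = v_{6}  so sig = ⟨4 | 1⟩
  {1,3,4,5,8}:  v_{1} + v_{3} + v_{4} + v_{5} + v_{8} = v_{9}  so sig = ⟨5 | 1⟩

Sorted signature multiset PRS(X):
{ ⟨2 | 0⟩,  ⟨2 | 1 1⟩ ×2,  ⟨2 | 1 1 1⟩ ×2,  ⟨2 | 1 1 1 1⟩,  ⟨2 | 1 1 2 2⟩,  ⟨3 | 0⟩ ×2,  ⟨4 | 1⟩,  ⟨5 | 1⟩ }


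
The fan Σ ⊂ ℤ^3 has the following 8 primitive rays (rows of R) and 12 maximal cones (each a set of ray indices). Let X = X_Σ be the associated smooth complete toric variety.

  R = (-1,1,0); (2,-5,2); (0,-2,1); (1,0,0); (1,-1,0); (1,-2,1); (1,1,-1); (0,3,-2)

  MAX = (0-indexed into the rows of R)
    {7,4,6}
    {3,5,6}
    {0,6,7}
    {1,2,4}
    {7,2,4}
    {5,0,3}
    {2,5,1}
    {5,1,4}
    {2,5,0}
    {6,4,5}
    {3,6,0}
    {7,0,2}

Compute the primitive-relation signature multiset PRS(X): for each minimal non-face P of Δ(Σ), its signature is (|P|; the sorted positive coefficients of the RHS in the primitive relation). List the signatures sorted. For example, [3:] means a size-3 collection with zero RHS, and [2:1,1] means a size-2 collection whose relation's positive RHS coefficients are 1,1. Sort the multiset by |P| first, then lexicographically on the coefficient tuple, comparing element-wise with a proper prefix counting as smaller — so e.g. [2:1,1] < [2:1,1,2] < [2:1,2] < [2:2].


The 12 primitive collections of Σ (r=8, n=3):

  {0,4}:  v_{0} + v_{4} = 0  so sig = [2:]
  {2,3}:  v_{2} + v_{3} = v_{5}  so sig = [2:1]
  {2,6}:  v_{2} + v_{6} = v_{4}  so sig = [2:1]
  {5,7}:  v_{5} + v_{7} = v_{6}  so sig = [2:1]
  {0,1}:  v_{0} + v_{1} = v_{2} + v_{5}  so sig = [2:1,1]
  {3,4}:  v_{3} + v_{4} = v_{5} + v_{6}  so sig = [2:1,1]
  {1,3}:  v_{1} + v_{3} = v_{4} + 2·v_{5}  so sig = [2:1,2]
  {1,6}:  v_{1} + v_{6} = 2·v_{4} + v_{5}  so sig = [2:1,2]
  {3,7}:  v_{3} + v_{7} = v_{0} + 2·v_{6}  so sig = [2:1,2]
  {1,7}:  v_{1} + v_{7} = 2·v_{4}  so sig = [2:2]
  {0,5,6}:  v_{0} + v_{5} + v_{6} = v_{3}  so sig = [3:1]
  {2,4,5}:  v_{2} + v_{4} + v_{5} = v_{1}  so sig = [3:1]

Hence PRS(X_Σ) =
    |P|=2: 10 collections, coeffs (), (1), (1), (1), (1,1), (1,1), (1,2), (1,2), (1,2), (2)
    |P|=3: 2 collections, coeffs (1), (1)


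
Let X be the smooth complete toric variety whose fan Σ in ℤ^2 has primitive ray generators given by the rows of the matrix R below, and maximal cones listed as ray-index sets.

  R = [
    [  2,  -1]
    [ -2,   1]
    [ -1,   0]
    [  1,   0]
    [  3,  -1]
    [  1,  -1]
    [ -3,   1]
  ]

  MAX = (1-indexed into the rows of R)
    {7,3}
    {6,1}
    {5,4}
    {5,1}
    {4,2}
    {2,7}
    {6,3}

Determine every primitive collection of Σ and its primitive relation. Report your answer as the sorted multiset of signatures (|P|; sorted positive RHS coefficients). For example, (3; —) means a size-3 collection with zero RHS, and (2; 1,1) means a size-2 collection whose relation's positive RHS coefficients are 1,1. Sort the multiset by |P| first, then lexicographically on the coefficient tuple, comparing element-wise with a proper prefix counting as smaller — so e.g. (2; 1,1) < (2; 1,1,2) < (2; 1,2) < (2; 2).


Primitive collections (14):

  • {1,2}:  v_{1} + v_{2} = 0  ⇒ sig = (2; —)
  • {3,4}:  v_{3} + v_{4} = 0  ⇒ sig = (2; —)
  • {5,7}:  v_{5} + v_{7} = 0  ⇒ sig = (2; —)
  • {1,3}:  v_{1} + v_{3} = v_{6}  ⇒ sig = (2; 1)
  • {1,4}:  v_{1} + v_{4} = v_{5}  ⇒ sig = (2; 1)
  • {1,7}:  v_{1} + v_{7} = v_{3}  ⇒ sig = (2; 1)
  • {2,3}:  v_{2} + v_{3} = v_{7}  ⇒ sig = (2; 1)
  • {2,5}:  v_{2} + v_{5} = v_{4}  ⇒ sig = (2; 1)
  • {2,6}:  v_{2} + v_{6} = v_{3}  ⇒ sig = (2; 1)
  • {3,5}:  v_{3} + v_{5} = v_{1}  ⇒ sig = (2; 1)
  • {4,6}:  v_{4} + v_{6} = v_{1}  ⇒ sig = (2; 1)
  • {4,7}:  v_{4} + v_{7} = v_{2}  ⇒ sig = (2; 1)
  • {5,6}:  v_{5} + v_{6} = 2·v_{1}  ⇒ sig = (2; 2)
  • {6,7}:  v_{6} + v_{7} = 2·v_{3}  ⇒ sig = (2; 2)

Signatures (|P|; sorted positive RHS coefficients), sorted:
[(2; —), (2; —), (2; —), (2; 1), (2; 1), (2; 1), (2; 1), (2; 1), (2; 1), (2; 1), (2; 1), (2; 1), (2; 2), (2; 2)]


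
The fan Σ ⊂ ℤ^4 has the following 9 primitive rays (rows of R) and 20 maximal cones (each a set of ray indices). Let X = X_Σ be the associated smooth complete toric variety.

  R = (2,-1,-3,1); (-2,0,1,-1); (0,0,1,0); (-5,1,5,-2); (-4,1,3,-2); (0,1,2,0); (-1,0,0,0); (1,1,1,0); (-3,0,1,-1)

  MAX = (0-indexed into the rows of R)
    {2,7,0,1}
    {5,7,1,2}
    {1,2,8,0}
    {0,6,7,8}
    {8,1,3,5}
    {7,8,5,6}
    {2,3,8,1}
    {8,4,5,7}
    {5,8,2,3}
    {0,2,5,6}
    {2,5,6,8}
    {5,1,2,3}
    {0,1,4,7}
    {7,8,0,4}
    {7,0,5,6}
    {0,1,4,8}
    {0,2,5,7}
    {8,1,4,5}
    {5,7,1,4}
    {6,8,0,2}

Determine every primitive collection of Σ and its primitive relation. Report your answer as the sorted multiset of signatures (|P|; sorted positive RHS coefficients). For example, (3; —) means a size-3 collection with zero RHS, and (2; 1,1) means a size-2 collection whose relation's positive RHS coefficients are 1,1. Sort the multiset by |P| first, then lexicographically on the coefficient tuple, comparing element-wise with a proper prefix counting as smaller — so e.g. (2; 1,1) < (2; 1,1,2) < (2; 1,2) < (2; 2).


Σ has 14 primitive collections:

  • {1,6}:  v_{1} + v_{6} = v_{8}  →  sig = (2; 1)
  • {0,3}:  v_{0} + v_{3} = v_{2} + v_{8}  →  sig = (2; 1,1)
  • {3,6}:  v_{3} + v_{6} = v_{2} + v_{5} + 2·v_{8}  →  sig = (2; 1,1,2)
  • {2,4}:  v_{2} + v_{4} = 2·v_{1} + v_{5}  →  sig = (2; 1,2)
  • {4,6}:  v_{4} + v_{6} = v_{7} + 2·v_{8}  →  sig = (2; 1,2)
  • {3,4}:  v_{3} + v_{4} = 3·v_{1} + 2·v_{5} + v_{8}  →  sig = (2; 1,2,3)
  • {3,7}:  v_{3} + v_{7} = 2·v_{1} + 2·v_{5}  →  sig = (2; 2,2)
  • {0,1,5}:  v_{0} + v_{1} + v_{5} = 0  →  sig = (3; —)
  • {0,5,8}:  v_{0} + v_{5} + v_{8} = v_{6}  →  sig = (3; 1)
  • {1,7,8}:  v_{1} + v_{7} + v_{8} = v_{4}  →  sig = (3; 1)
  • {2,6,7}:  v_{2} + v_{6} + v_{7} = v_{5}  →  sig = (3; 1)
  • {0,4,5}:  v_{0} + v_{4} + v_{5} = v_{7} + v_{8}  →  sig = (3; 1,1)
  • {2,7,8}:  v_{2} + v_{7} + v_{8} = v_{1} + v_{5}  →  sig = (3; 1,1)
  • {1,2,5,8}:  v_{1} + v_{2} + v_{5} + v_{8} = v_{3}  →  sig = (4; 1)

Signatures (|P|; sorted positive RHS coefficients), sorted:
{ (2; 1),  (2; 1,1),  (2; 1,1,2),  (2; 1,2) ×2,  (2; 1,2,3),  (2; 2,2),  (3; —),  (3; 1) ×3,  (3; 1,1) ×2,  (4; 1) }
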